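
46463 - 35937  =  10526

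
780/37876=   195/9469 = 0.02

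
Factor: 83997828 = 2^2*3^2*59^1  *  71^1*557^1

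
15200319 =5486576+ 9713743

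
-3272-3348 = - 6620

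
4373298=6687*654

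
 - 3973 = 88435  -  92408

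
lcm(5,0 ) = 0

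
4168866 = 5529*754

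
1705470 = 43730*39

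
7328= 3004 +4324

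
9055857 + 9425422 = 18481279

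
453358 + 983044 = 1436402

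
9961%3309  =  34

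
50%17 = 16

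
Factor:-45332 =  - 2^2*7^1 * 1619^1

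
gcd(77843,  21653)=1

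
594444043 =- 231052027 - -825496070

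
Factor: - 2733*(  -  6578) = 17977674=2^1*3^1 * 11^1 *13^1 * 23^1 * 911^1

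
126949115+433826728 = 560775843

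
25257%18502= 6755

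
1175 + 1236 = 2411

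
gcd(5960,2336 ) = 8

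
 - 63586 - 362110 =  - 425696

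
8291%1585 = 366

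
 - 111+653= 542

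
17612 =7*2516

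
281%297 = 281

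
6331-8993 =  - 2662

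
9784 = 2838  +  6946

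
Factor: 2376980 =2^2 * 5^1*157^1*757^1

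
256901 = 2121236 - 1864335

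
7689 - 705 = 6984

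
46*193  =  8878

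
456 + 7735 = 8191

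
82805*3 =248415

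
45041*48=2161968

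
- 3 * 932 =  - 2796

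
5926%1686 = 868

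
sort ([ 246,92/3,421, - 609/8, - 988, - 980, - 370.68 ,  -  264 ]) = [-988, - 980,- 370.68, - 264, - 609/8,92/3,246,421]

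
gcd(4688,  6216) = 8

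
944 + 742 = 1686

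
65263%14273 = 8171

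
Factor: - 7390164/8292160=-2^( - 4)*3^1 * 5^( - 1 )*19^1 * 25913^(  -  1 )*32413^1  =  - 1847541/2073040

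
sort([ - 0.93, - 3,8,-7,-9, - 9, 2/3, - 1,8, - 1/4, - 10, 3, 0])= [ - 10, - 9, - 9, - 7, - 3, - 1, - 0.93, - 1/4,0, 2/3,3, 8,8]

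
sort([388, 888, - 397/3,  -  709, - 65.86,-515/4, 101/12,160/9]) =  [  -  709, -397/3, -515/4, - 65.86,  101/12, 160/9, 388,888]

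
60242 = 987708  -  927466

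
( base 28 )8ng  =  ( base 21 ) FF2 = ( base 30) 7L2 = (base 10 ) 6932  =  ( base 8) 15424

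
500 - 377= 123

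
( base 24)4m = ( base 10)118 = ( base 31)3p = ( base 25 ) 4I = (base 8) 166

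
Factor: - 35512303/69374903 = -13^( - 1) * 17^1*109^( - 1 ) * 173^ ( -1 )*283^( - 1)*503^1*4153^1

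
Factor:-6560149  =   - 19^1*345271^1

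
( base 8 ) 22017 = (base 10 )9231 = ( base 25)EJ6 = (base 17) 1eg0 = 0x240f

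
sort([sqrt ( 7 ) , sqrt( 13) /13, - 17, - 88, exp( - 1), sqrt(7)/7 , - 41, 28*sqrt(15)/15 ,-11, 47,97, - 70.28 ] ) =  [ - 88, - 70.28, - 41, - 17, - 11, sqrt ( 13 ) /13, exp( - 1 ),sqrt ( 7) /7, sqrt( 7 ), 28 *sqrt(15 )/15 , 47,97] 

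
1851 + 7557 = 9408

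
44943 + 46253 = 91196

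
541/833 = 541/833 = 0.65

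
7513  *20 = 150260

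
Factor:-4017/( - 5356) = 3/4=2^( - 2)*3^1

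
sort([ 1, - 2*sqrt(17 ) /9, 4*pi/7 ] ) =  [ - 2*sqrt(17 ) /9, 1, 4  *pi/7] 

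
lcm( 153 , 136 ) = 1224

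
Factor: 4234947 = 3^1*1411649^1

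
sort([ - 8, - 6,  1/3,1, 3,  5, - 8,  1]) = [-8 , - 8, - 6, 1/3,1, 1 , 3, 5 ] 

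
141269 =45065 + 96204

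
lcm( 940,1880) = 1880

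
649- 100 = 549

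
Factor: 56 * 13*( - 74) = -53872  =  - 2^4*7^1 *13^1*37^1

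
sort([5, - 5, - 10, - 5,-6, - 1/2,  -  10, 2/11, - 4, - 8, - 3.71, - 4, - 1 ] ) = [-10, - 10, - 8 , - 6, - 5,  -  5, - 4, - 4, - 3.71, - 1, - 1/2,2/11, 5]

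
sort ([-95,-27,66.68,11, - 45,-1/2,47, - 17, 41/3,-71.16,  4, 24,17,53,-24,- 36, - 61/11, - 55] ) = [ - 95, -71.16, - 55, - 45, - 36 ,-27 , - 24, - 17,- 61/11, - 1/2,4, 11, 41/3, 17,  24,  47, 53,  66.68]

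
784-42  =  742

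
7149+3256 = 10405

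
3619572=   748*4839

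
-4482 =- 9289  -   - 4807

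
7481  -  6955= 526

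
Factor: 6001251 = 3^1*  2000417^1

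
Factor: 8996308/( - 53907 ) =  - 2^2*3^(-1 )*7^( - 1)*17^( - 1 ) * 151^(- 1 )*829^1*2713^1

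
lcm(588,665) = 55860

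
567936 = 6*94656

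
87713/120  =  87713/120 = 730.94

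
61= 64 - 3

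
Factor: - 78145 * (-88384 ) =6906767680 = 2^6 * 5^1*1381^1*15629^1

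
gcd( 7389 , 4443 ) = 3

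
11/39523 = 1/3593=0.00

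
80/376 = 10/47   =  0.21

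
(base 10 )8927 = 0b10001011011111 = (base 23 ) gk3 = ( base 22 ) I9H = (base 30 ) 9rh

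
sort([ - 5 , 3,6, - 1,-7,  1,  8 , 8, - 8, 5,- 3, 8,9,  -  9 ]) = [-9,-8, - 7,-5,-3, - 1, 1,3,5, 6,8, 8,  8,  9 ]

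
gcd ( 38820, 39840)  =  60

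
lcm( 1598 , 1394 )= 65518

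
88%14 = 4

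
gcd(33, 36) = 3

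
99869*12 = 1198428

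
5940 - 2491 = 3449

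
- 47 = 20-67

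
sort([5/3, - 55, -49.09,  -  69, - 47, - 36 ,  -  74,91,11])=[ - 74, - 69,-55, - 49.09 , - 47, - 36,5/3 , 11,91]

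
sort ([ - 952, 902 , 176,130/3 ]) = [ - 952,130/3,176, 902 ] 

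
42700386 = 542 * 78783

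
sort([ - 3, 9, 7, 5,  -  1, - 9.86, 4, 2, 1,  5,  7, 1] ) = [ - 9.86,-3,-1, 1,1,  2, 4, 5,5, 7,7, 9]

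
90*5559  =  500310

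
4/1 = 4 = 4.00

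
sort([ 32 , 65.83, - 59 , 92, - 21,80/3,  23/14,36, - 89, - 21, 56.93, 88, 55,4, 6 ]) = [ - 89,-59 ,-21, - 21 , 23/14, 4, 6, 80/3, 32, 36, 55, 56.93,  65.83,88 , 92]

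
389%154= 81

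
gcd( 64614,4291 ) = 1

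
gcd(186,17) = 1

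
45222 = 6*7537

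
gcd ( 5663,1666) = 7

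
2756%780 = 416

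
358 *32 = 11456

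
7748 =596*13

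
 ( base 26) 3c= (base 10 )90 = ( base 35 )2k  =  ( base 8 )132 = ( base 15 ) 60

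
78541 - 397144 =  - 318603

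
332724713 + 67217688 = 399942401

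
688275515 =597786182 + 90489333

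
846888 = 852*994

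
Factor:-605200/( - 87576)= 2^1*3^(- 1 )*5^2 * 17^1*41^( - 1) = 850/123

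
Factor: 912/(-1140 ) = -4/5 = - 2^2*5^( - 1)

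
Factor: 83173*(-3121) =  - 31^1*2683^1*3121^1= - 259582933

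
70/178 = 35/89 =0.39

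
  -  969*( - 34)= 32946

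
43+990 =1033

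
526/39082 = 263/19541 = 0.01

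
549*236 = 129564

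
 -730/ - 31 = 730/31 = 23.55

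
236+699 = 935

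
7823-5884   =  1939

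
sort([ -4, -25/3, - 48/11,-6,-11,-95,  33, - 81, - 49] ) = [-95,-81, - 49, - 11, - 25/3 , - 6,  -  48/11, - 4, 33]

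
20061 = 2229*9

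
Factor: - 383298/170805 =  - 2^1 * 5^( - 1 )*59^( - 1)*331^1 = - 662/295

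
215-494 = - 279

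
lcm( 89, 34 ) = 3026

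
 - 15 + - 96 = -111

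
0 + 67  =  67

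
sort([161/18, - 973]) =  [ - 973,161/18 ] 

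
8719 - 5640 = 3079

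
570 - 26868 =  - 26298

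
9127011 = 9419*969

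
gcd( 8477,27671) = 7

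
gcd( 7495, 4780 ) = 5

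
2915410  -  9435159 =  - 6519749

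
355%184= 171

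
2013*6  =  12078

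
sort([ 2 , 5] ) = [2, 5] 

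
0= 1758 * 0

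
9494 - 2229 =7265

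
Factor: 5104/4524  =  44/39 = 2^2 *3^(  -  1)*11^1*13^(  -  1)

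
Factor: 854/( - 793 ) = -2^1*7^1  *  13^ ( - 1)= - 14/13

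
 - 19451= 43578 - 63029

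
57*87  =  4959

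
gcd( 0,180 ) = 180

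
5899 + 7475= 13374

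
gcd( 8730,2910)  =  2910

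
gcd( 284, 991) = 1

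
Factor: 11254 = 2^1*17^1*331^1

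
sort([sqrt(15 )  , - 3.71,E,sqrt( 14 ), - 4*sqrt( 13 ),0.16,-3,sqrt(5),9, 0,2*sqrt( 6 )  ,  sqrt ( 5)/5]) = [ - 4*sqrt(13), - 3.71, - 3,0, 0.16, sqrt( 5) /5 , sqrt ( 5 ),E,sqrt( 14), sqrt( 15 ),2*sqrt( 6 ),9 ] 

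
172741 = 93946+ 78795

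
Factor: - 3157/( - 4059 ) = 7/9 = 3^( - 2)*7^1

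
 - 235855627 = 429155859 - 665011486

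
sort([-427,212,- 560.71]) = [ - 560.71, - 427,212]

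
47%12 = 11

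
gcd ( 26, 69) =1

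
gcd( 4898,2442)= 2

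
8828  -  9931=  - 1103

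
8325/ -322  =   - 26 + 47/322 = -25.85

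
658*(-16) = - 10528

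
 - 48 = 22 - 70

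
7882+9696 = 17578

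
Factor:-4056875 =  -5^4*6491^1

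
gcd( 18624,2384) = 16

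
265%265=0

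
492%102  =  84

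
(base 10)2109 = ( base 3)2220010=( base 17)751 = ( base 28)2j9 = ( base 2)100000111101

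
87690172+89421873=177112045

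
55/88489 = 55/88489 = 0.00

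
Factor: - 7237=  - 7237^1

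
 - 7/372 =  - 1 + 365/372  =  - 0.02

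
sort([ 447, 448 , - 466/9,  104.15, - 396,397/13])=[ - 396,- 466/9, 397/13, 104.15, 447, 448 ]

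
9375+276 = 9651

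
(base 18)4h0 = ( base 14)826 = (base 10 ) 1602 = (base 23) 30f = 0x642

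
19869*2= 39738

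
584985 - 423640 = 161345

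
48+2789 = 2837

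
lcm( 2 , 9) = 18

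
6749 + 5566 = 12315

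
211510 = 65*3254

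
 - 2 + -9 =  - 11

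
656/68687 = 656/68687 =0.01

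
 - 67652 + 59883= - 7769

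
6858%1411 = 1214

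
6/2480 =3/1240 = 0.00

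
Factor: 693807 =3^1*231269^1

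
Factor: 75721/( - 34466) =-2^( - 1) * 19^( - 1) * 907^( - 1)* 75721^1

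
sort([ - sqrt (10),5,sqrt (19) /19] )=[ -sqrt( 10),sqrt( 19)/19,5]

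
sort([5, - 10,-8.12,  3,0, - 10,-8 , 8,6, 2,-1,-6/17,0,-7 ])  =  [-10, - 10, - 8.12, - 8, - 7, - 1, - 6/17,0, 0,2, 3,5, 6,8 ]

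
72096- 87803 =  - 15707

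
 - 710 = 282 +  - 992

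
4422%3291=1131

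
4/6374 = 2/3187  =  0.00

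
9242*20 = 184840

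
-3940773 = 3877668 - 7818441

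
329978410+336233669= 666212079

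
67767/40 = 67767/40=1694.17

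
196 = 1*196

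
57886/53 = 57886/53  =  1092.19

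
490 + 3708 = 4198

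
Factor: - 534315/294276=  - 995/548 = - 2^( - 2 )* 5^1*137^(  -  1 )*199^1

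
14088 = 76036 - 61948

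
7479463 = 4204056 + 3275407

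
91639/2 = 45819 + 1/2 = 45819.50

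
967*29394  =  28423998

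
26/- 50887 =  - 1+50861/50887 =-0.00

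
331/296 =331/296 = 1.12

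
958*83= 79514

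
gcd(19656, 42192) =72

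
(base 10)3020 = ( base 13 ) 14b4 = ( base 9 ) 4125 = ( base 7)11543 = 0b101111001100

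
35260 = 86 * 410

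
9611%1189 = 99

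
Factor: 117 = 3^2 * 13^1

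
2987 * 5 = 14935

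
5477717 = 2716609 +2761108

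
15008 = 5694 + 9314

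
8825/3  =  8825/3 = 2941.67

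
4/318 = 2/159 = 0.01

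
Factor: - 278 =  - 2^1*139^1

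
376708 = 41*9188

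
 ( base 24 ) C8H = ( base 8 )15721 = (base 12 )4155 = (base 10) 7121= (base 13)331a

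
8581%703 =145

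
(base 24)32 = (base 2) 1001010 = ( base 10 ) 74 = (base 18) 42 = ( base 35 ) 24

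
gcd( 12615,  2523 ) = 2523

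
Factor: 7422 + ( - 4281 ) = 3141= 3^2*349^1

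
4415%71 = 13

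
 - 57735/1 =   -  57735 = - 57735.00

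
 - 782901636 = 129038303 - 911939939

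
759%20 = 19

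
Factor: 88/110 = 2^2*5^( - 1) = 4/5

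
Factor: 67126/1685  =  2^1 * 5^( - 1) * 337^(  -  1 )*33563^1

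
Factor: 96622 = 2^1*48311^1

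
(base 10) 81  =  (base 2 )1010001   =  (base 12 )69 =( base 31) 2j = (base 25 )36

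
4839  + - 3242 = 1597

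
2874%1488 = 1386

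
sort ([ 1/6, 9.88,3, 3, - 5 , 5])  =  [ - 5,1/6, 3,3,5,9.88 ] 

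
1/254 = 1/254 = 0.00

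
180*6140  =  1105200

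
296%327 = 296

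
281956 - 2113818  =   - 1831862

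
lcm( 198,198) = 198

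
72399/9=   24133/3 = 8044.33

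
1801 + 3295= 5096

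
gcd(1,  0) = 1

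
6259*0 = 0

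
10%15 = 10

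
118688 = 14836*8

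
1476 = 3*492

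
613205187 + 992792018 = 1605997205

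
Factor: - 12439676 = -2^2*1493^1*2083^1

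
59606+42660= 102266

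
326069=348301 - 22232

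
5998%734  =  126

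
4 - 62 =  - 58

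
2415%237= 45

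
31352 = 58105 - 26753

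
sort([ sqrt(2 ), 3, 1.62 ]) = [ sqrt(2), 1.62, 3]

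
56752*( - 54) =-3064608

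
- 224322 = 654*(  -  343 )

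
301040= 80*3763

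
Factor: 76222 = 2^1*23^1*1657^1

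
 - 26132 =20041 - 46173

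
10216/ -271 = - 38 + 82/271  =  - 37.70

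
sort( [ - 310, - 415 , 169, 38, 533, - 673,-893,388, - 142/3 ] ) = [ - 893, - 673, - 415, - 310, - 142/3, 38, 169, 388,533]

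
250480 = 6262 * 40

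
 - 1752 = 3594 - 5346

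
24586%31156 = 24586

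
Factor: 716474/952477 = 2^1*11^1*29^1*113^(- 1)*1123^1*8429^( - 1)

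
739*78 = 57642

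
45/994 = 45/994 = 0.05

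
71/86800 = 71/86800=0.00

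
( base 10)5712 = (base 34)4w0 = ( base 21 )ck0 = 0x1650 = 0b1011001010000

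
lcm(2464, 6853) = 219296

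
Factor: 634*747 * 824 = 2^4* 3^2 * 83^1*103^1 *317^1 = 390244752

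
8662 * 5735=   49676570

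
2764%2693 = 71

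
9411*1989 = 18718479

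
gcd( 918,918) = 918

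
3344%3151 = 193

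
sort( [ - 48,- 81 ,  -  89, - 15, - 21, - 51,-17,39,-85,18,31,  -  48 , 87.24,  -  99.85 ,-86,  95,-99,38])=[- 99.85,-99,-89,-86, - 85, - 81,-51,-48,  -  48,-21 , - 17 ,-15 , 18,31 , 38,39, 87.24,95]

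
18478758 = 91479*202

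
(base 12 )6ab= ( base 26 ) 1C7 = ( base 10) 995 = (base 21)258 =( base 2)1111100011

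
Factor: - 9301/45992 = -2^ ( - 3)*71^1*131^1*5749^ ( - 1)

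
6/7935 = 2/2645 = 0.00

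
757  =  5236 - 4479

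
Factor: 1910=2^1*5^1*191^1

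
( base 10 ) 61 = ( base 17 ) 3a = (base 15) 41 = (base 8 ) 75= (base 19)34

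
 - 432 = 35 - 467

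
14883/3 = 4961 = 4961.00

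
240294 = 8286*29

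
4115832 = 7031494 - 2915662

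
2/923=2/923 = 0.00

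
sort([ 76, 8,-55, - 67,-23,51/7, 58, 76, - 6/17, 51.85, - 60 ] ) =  [ - 67, - 60, - 55, - 23,-6/17,51/7, 8, 51.85,  58,76,76] 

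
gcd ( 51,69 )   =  3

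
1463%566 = 331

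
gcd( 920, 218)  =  2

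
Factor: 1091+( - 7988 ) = -3^1 * 11^2*19^1 = - 6897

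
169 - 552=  - 383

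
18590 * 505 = 9387950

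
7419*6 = 44514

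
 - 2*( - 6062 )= 12124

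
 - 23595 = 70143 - 93738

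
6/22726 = 3/11363 =0.00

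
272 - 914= - 642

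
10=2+8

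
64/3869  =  64/3869 =0.02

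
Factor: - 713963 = -19^1 * 53^1*709^1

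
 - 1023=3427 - 4450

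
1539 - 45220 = -43681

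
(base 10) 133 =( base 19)70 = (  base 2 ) 10000101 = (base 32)45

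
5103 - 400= 4703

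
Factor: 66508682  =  2^1*71^1*468371^1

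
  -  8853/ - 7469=8853/7469 =1.19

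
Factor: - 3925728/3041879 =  - 2^5*3^2*43^1*317^1*3041879^(- 1 )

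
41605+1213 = 42818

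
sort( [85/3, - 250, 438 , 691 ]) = [ - 250,85/3, 438,691]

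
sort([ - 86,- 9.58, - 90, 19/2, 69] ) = [ - 90, - 86, - 9.58,  19/2 , 69 ]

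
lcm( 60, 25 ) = 300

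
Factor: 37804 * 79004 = 2^4*13^1*727^1 *19751^1 = 2986667216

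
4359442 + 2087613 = 6447055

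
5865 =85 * 69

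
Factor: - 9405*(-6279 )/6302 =2^(  -  1 )*3^3* 5^1*7^1*11^1*13^1 * 19^1*137^( - 1 ) = 2567565/274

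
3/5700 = 1/1900= 0.00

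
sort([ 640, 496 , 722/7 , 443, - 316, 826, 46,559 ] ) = [ - 316, 46, 722/7, 443,496,559, 640, 826]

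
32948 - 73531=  - 40583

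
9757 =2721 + 7036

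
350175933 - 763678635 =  - 413502702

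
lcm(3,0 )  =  0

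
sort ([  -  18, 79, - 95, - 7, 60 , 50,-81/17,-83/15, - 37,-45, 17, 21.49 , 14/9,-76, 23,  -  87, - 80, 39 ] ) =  [ - 95, - 87, - 80, - 76, - 45,-37, - 18,  -  7, - 83/15,-81/17, 14/9,17,21.49, 23,  39, 50,60, 79]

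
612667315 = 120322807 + 492344508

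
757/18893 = 757/18893 = 0.04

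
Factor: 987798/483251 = 2^1 * 3^1*7^1*29^1*811^1*483251^( - 1) 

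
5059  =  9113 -4054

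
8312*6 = 49872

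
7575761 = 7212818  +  362943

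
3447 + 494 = 3941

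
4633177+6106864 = 10740041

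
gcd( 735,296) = 1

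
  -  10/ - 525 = 2/105=0.02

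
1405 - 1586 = - 181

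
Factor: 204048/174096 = 109/93  =  3^(-1)* 31^(-1)*109^1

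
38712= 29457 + 9255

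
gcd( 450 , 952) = 2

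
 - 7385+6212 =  - 1173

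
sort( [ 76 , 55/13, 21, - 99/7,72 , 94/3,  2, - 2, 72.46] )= [-99/7,-2, 2,55/13, 21,94/3,72,72.46, 76 ] 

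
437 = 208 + 229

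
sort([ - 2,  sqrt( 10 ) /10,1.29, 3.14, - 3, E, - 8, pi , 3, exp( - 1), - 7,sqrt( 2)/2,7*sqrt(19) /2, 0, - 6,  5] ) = [ - 8, - 7,-6,-3, - 2, 0, sqrt(10)/10,exp( - 1 ),  sqrt(2)/2, 1.29, E , 3,3.14, pi,5, 7*sqrt( 19)/2 ]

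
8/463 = 8/463 = 0.02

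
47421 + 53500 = 100921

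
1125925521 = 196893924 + 929031597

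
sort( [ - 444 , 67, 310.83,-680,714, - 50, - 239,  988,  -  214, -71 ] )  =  [ - 680,-444,- 239,-214, - 71, - 50 , 67,310.83,714,988] 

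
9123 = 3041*3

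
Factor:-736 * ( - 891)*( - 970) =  - 2^6*3^4*5^1*11^1 *23^1 * 97^1= - 636102720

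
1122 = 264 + 858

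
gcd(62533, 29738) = 1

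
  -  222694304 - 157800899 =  - 380495203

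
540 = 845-305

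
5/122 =5/122 = 0.04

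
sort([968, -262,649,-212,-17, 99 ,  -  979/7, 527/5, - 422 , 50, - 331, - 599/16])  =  [ - 422, - 331, - 262,-212, - 979/7, - 599/16, - 17, 50, 99,527/5, 649 , 968]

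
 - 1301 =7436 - 8737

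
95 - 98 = -3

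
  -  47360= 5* ( - 9472) 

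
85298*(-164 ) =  - 13988872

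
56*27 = 1512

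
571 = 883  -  312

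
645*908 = 585660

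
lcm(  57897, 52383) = 1100043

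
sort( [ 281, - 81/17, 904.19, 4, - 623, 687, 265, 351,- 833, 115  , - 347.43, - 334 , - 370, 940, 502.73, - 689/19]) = [ - 833, - 623, - 370, - 347.43, - 334, - 689/19, - 81/17, 4,115, 265, 281, 351, 502.73, 687, 904.19, 940 ] 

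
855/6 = 285/2 = 142.50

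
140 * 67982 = 9517480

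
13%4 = 1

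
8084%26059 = 8084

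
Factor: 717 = 3^1*239^1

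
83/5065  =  83/5065 = 0.02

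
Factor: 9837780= 2^2*3^1 * 5^1* 113^1 *1451^1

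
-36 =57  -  93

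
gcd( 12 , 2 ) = 2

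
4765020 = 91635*52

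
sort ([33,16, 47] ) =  [ 16,33,47 ]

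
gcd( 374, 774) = 2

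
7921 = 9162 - 1241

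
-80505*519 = -41782095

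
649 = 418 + 231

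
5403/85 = 63 + 48/85 = 63.56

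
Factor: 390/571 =2^1*3^1 * 5^1*13^1*571^( - 1) 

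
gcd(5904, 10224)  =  144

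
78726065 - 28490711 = 50235354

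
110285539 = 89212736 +21072803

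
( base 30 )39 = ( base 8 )143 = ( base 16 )63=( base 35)2t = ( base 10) 99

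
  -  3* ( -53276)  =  159828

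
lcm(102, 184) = 9384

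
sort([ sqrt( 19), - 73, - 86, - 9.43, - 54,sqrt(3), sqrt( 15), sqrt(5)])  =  [  -  86, - 73 ,-54,-9.43, sqrt( 3 ) , sqrt( 5), sqrt( 15), sqrt(19)]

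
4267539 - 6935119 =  - 2667580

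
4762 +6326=11088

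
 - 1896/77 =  - 25+29/77 = - 24.62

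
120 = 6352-6232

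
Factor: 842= 2^1*421^1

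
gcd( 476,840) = 28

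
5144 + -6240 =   -  1096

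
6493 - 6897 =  - 404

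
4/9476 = 1/2369= 0.00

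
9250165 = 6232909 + 3017256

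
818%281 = 256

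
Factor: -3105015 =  - 3^1*5^1*317^1 * 653^1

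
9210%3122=2966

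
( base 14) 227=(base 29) EL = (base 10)427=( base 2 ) 110101011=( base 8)653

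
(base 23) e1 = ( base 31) ad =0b101000011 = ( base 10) 323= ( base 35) 98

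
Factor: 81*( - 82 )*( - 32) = 2^6*3^4*41^1= 212544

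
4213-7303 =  - 3090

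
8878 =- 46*( - 193)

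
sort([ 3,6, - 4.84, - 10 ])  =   [ - 10,-4.84, 3, 6]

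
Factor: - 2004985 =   -  5^1 * 400997^1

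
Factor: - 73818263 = - 59^1 *1251157^1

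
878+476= 1354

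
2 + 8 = 10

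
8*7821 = 62568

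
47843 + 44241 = 92084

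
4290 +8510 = 12800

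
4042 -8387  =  -4345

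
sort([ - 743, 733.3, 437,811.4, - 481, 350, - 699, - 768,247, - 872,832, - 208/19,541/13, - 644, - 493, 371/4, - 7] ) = [ - 872, - 768, - 743 ,-699, - 644, - 493,- 481,- 208/19, - 7,541/13,371/4,247,350,  437,733.3,811.4 , 832 ] 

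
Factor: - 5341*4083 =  - 21807303 = - 3^1*7^2*109^1*1361^1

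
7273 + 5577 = 12850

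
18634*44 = 819896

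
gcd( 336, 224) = 112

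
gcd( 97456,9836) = 4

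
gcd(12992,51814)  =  14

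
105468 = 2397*44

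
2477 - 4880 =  - 2403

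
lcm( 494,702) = 13338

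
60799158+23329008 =84128166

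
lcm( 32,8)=32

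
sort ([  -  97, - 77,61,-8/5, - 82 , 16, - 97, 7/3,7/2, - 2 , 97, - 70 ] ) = [ - 97, - 97,-82,-77, - 70  , - 2, - 8/5 , 7/3,7/2, 16, 61, 97]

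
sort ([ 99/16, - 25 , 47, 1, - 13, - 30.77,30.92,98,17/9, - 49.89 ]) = [ - 49.89,  -  30.77, - 25 , - 13,1,17/9,99/16,30.92, 47,98 ]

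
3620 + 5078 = 8698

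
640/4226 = 320/2113 = 0.15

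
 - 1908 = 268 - 2176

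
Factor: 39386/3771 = 94/9 = 2^1*3^( - 2 ) *47^1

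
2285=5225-2940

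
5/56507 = 5/56507 = 0.00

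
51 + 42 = 93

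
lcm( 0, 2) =0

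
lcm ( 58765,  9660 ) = 705180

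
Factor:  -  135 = - 3^3*5^1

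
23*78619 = 1808237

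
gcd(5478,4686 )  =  66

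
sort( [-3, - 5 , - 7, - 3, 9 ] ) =[ - 7, - 5,  -  3, - 3, 9]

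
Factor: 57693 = 3^1* 19231^1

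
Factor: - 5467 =- 7^1*11^1 * 71^1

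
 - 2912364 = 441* ( - 6604 ) 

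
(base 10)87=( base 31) 2P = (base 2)1010111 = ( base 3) 10020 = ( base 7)153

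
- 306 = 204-510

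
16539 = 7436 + 9103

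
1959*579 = 1134261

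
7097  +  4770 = 11867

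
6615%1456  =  791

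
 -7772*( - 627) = 4873044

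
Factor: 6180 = 2^2 * 3^1  *  5^1*103^1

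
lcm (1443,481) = 1443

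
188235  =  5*37647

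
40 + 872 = 912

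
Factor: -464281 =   -  464281^1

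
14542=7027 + 7515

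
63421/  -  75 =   -  846 + 29/75=- 845.61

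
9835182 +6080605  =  15915787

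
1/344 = 1/344= 0.00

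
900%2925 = 900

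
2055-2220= - 165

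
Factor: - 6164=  - 2^2*23^1*67^1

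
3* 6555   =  19665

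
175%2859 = 175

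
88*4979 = 438152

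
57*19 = 1083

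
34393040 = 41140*836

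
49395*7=345765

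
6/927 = 2/309=0.01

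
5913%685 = 433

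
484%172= 140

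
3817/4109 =3817/4109 = 0.93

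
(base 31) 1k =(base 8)63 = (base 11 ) 47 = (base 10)51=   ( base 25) 21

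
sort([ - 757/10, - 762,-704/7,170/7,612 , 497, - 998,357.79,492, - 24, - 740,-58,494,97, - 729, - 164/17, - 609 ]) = [ - 998,-762,-740, - 729, -609, - 704/7,- 757/10, - 58, - 24,-164/17,170/7,97,357.79, 492, 494,497,612]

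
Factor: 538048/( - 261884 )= - 2^4 *47^( - 1)*199^(- 1)*1201^1 = -19216/9353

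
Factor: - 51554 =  - 2^1*149^1 * 173^1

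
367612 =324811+42801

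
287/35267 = 287/35267 =0.01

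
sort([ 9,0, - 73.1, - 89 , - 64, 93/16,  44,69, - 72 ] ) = [ - 89, - 73.1, -72, - 64, 0,93/16, 9,44,69 ]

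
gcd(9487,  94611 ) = 1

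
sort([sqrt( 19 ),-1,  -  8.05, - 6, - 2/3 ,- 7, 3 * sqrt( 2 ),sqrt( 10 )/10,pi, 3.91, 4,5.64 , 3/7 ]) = [ -8.05,-7,  -  6, -1, -2/3,sqrt(10) /10, 3/7,pi, 3.91, 4,3* sqrt ( 2),sqrt( 19) , 5.64]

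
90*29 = 2610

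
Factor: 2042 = 2^1*1021^1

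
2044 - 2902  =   - 858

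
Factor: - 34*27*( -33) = 30294 = 2^1 * 3^4*11^1*17^1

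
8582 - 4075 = 4507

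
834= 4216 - 3382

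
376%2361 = 376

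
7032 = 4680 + 2352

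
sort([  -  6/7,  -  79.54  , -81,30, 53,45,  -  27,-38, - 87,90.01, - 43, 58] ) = [ - 87, - 81,-79.54 , -43, - 38, - 27, - 6/7, 30,45, 53,58,90.01 ]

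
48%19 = 10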